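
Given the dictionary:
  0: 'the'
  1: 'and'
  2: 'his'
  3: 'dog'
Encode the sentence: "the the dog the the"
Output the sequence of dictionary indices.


Look up each word in the dictionary:
  'the' -> 0
  'the' -> 0
  'dog' -> 3
  'the' -> 0
  'the' -> 0

Encoded: [0, 0, 3, 0, 0]


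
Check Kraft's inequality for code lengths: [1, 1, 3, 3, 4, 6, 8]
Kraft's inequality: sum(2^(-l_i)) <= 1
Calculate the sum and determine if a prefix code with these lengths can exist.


Sum = 2^(-1) + 2^(-1) + 2^(-3) + 2^(-3) + 2^(-4) + 2^(-6) + 2^(-8)
    = 0.5 + 0.5 + 0.125 + 0.125 + 0.0625 + 0.015625 + 0.00390625
    = 341/256 = 1.33203125
Since 1.33203125 > 1, Kraft's inequality is NOT satisfied.
A prefix code with these lengths CANNOT exist.

Kraft sum = 1.33203125. Not satisfied.


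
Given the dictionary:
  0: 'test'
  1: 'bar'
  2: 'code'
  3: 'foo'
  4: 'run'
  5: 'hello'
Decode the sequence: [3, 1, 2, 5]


Look up each index in the dictionary:
  3 -> 'foo'
  1 -> 'bar'
  2 -> 'code'
  5 -> 'hello'

Decoded: "foo bar code hello"


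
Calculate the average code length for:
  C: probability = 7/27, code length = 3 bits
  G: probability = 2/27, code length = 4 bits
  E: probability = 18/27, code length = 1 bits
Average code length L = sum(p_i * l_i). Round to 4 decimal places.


Weighted contributions p_i * l_i:
  C: (7/27) * 3 = 21/27
  G: (2/27) * 4 = 8/27
  E: (18/27) * 1 = 18/27
Sum = (21 + 8 + 18)/27 = 47/27

L = 47/27 = 1.7407 bits/symbol


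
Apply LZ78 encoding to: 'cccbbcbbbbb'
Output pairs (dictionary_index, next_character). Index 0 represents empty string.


LZ78 encoding steps:
Dictionary: {0: ''}
Step 1: w='' (idx 0), next='c' -> output (0, 'c'), add 'c' as idx 1
Step 2: w='c' (idx 1), next='c' -> output (1, 'c'), add 'cc' as idx 2
Step 3: w='' (idx 0), next='b' -> output (0, 'b'), add 'b' as idx 3
Step 4: w='b' (idx 3), next='c' -> output (3, 'c'), add 'bc' as idx 4
Step 5: w='b' (idx 3), next='b' -> output (3, 'b'), add 'bb' as idx 5
Step 6: w='bb' (idx 5), next='b' -> output (5, 'b'), add 'bbb' as idx 6


Encoded: [(0, 'c'), (1, 'c'), (0, 'b'), (3, 'c'), (3, 'b'), (5, 'b')]


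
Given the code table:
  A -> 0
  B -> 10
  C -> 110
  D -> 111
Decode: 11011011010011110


Decoding:
110 -> C
110 -> C
110 -> C
10 -> B
0 -> A
111 -> D
10 -> B


Result: CCCBADB


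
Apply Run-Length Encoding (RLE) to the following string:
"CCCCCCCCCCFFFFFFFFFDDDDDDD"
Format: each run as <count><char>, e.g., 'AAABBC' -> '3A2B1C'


Scanning runs left to right:
  i=0: run of 'C' x 10 -> '10C'
  i=10: run of 'F' x 9 -> '9F'
  i=19: run of 'D' x 7 -> '7D'

RLE = 10C9F7D


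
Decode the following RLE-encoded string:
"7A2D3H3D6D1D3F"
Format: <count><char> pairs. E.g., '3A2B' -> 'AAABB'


Expanding each <count><char> pair:
  7A -> 'AAAAAAA'
  2D -> 'DD'
  3H -> 'HHH'
  3D -> 'DDD'
  6D -> 'DDDDDD'
  1D -> 'D'
  3F -> 'FFF'

Decoded = AAAAAAADDHHHDDDDDDDDDDFFF


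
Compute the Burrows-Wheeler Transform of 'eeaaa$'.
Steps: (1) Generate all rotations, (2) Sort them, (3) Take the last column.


Rotations (sorted):
  0: $eeaaa -> last char: a
  1: a$eeaa -> last char: a
  2: aa$eea -> last char: a
  3: aaa$ee -> last char: e
  4: eaaa$e -> last char: e
  5: eeaaa$ -> last char: $


BWT = aaaee$


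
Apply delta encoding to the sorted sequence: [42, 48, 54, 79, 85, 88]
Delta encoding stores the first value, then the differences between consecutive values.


First value: 42
Deltas:
  48 - 42 = 6
  54 - 48 = 6
  79 - 54 = 25
  85 - 79 = 6
  88 - 85 = 3


Delta encoded: [42, 6, 6, 25, 6, 3]


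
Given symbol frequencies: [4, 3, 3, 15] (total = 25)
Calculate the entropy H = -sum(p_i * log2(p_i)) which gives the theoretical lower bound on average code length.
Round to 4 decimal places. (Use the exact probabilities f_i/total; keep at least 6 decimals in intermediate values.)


Per-symbol terms -p_i * log2(p_i) with p_i = f_i/25:
  p = 4/25 = 0.160000: log2(p) = -2.643856, -p*log2(p) = 0.423017
  p = 3/25 = 0.120000: log2(p) = -3.058894, -p*log2(p) = 0.367067
  p = 3/25 = 0.120000: log2(p) = -3.058894, -p*log2(p) = 0.367067
  p = 15/25 = 0.600000: log2(p) = -0.736966, -p*log2(p) = 0.442179
H = 0.423017 + 0.367067 + 0.367067 + 0.442179 = 1.599330

H = 1.5993 bits/symbol


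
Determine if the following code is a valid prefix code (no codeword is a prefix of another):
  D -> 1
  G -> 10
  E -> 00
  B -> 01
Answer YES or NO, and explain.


Checking each pair (does one codeword prefix another?):
  D='1' vs G='10': prefix -- VIOLATION

NO -- this is NOT a valid prefix code. D (1) is a prefix of G (10).


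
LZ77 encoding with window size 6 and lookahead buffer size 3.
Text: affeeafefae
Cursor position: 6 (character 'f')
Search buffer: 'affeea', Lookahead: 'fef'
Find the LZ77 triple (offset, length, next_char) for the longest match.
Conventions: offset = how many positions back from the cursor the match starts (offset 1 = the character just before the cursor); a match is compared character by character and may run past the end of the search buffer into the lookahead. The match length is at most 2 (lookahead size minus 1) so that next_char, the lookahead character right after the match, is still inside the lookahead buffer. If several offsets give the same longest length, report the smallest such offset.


Try each offset into the search buffer:
  offset=1 (pos 5, char 'a'): match length 0
  offset=2 (pos 4, char 'e'): match length 0
  offset=3 (pos 3, char 'e'): match length 0
  offset=4 (pos 2, char 'f'): match length 2
  offset=5 (pos 1, char 'f'): match length 1
  offset=6 (pos 0, char 'a'): match length 0
Longest match has length 2 at offset 4.
next_char = character at position 6 + 2 = 8 -> 'f'

Best match: offset=4, length=2 (matching 'fe' starting at position 2)
LZ77 triple: (4, 2, 'f')


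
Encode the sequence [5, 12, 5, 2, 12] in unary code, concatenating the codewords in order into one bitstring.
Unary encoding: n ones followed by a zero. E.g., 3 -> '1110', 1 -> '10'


Encode each number as n ones followed by a terminating 0:
  5 -> 111110 (6 bits)
  12 -> 1111111111110 (13 bits)
  5 -> 111110 (6 bits)
  2 -> 110 (3 bits)
  12 -> 1111111111110 (13 bits)
Total length = 6 + 13 + 6 + 3 + 13 = 41 bits.

Unary([5, 12, 5, 2, 12]) = 11111011111111111101111101101111111111110 (41 bits)


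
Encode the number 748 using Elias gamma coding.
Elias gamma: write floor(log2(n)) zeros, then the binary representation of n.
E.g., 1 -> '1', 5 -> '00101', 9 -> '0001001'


num_bits = floor(log2(748)) + 1 = 10
leading_zeros = num_bits - 1 = 9
binary(748) = 1011101100

Elias gamma(748) = '000000000' + '1011101100' = 0000000001011101100 (19 bits)


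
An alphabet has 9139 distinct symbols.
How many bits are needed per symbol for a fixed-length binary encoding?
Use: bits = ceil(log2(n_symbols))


log2(9139) = 13.1578
Bracket: 2^13 = 8192 < 9139 <= 2^14 = 16384
So ceil(log2(9139)) = 14

bits = ceil(log2(9139)) = ceil(13.1578) = 14 bits


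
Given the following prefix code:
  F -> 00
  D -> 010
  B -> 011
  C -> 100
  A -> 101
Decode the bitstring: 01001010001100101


Decoding step by step:
Bits 010 -> D
Bits 010 -> D
Bits 100 -> C
Bits 011 -> B
Bits 00 -> F
Bits 101 -> A


Decoded message: DDCBFA


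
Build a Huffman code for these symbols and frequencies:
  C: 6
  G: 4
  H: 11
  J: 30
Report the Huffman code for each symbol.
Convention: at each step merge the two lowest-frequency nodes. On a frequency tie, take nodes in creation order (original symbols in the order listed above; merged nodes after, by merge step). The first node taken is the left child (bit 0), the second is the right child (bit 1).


Huffman tree construction:
Step 1: Merge G(4) + C(6) = 10
Step 2: Merge (G+C)(10) + H(11) = 21
Step 3: Merge ((G+C)+H)(21) + J(30) = 51
Read each symbol's code off the tree from the root (left child = 0, right child = 1).

Codes:
  C: 001 (length 3)
  G: 000 (length 3)
  H: 01 (length 2)
  J: 1 (length 1)
Average code length: 82/51 = 1.6078 bits/symbol


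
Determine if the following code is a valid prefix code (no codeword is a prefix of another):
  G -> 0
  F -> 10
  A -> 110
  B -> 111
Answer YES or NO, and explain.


Checking each pair (does one codeword prefix another?):
  G='0' vs F='10': no prefix
  G='0' vs A='110': no prefix
  G='0' vs B='111': no prefix
  F='10' vs G='0': no prefix
  F='10' vs A='110': no prefix
  F='10' vs B='111': no prefix
  A='110' vs G='0': no prefix
  A='110' vs F='10': no prefix
  A='110' vs B='111': no prefix
  B='111' vs G='0': no prefix
  B='111' vs F='10': no prefix
  B='111' vs A='110': no prefix
No violation found over all pairs.

YES -- this is a valid prefix code. No codeword is a prefix of any other codeword.


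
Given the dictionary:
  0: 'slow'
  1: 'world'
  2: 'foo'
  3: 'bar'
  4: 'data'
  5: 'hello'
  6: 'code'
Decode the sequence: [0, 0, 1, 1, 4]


Look up each index in the dictionary:
  0 -> 'slow'
  0 -> 'slow'
  1 -> 'world'
  1 -> 'world'
  4 -> 'data'

Decoded: "slow slow world world data"


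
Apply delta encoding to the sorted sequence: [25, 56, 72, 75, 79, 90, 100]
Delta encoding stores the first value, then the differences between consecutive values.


First value: 25
Deltas:
  56 - 25 = 31
  72 - 56 = 16
  75 - 72 = 3
  79 - 75 = 4
  90 - 79 = 11
  100 - 90 = 10


Delta encoded: [25, 31, 16, 3, 4, 11, 10]


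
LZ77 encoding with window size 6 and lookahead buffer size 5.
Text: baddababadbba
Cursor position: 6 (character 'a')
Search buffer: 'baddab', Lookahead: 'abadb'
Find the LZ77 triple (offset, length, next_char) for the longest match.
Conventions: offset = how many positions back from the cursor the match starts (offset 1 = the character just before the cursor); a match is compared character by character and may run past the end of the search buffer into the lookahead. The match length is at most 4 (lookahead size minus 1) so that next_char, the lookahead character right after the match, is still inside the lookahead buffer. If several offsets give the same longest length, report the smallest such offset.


Try each offset into the search buffer:
  offset=1 (pos 5, char 'b'): match length 0
  offset=2 (pos 4, char 'a'): match length 3
  offset=3 (pos 3, char 'd'): match length 0
  offset=4 (pos 2, char 'd'): match length 0
  offset=5 (pos 1, char 'a'): match length 1
  offset=6 (pos 0, char 'b'): match length 0
Longest match has length 3 at offset 2.
next_char = character at position 6 + 3 = 9 -> 'd'

Best match: offset=2, length=3 (matching 'aba' starting at position 4)
LZ77 triple: (2, 3, 'd')


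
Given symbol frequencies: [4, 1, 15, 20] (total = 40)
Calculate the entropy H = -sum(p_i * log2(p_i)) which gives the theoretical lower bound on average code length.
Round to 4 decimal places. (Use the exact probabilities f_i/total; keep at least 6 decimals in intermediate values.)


Per-symbol terms -p_i * log2(p_i) with p_i = f_i/40:
  p = 4/40 = 0.100000: log2(p) = -3.321928, -p*log2(p) = 0.332193
  p = 1/40 = 0.025000: log2(p) = -5.321928, -p*log2(p) = 0.133048
  p = 15/40 = 0.375000: log2(p) = -1.415037, -p*log2(p) = 0.530639
  p = 20/40 = 0.500000: log2(p) = -1.000000, -p*log2(p) = 0.500000
H = 0.332193 + 0.133048 + 0.530639 + 0.500000 = 1.495880

H = 1.4959 bits/symbol


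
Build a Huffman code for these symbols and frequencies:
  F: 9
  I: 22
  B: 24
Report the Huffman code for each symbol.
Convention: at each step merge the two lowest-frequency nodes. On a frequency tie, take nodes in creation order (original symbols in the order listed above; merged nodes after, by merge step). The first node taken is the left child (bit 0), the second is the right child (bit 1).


Huffman tree construction:
Step 1: Merge F(9) + I(22) = 31
Step 2: Merge B(24) + (F+I)(31) = 55
Read each symbol's code off the tree from the root (left child = 0, right child = 1).

Codes:
  F: 10 (length 2)
  I: 11 (length 2)
  B: 0 (length 1)
Average code length: 86/55 = 1.5636 bits/symbol


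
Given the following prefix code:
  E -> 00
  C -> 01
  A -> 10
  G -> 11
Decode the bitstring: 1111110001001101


Decoding step by step:
Bits 11 -> G
Bits 11 -> G
Bits 11 -> G
Bits 00 -> E
Bits 01 -> C
Bits 00 -> E
Bits 11 -> G
Bits 01 -> C


Decoded message: GGGECEGC


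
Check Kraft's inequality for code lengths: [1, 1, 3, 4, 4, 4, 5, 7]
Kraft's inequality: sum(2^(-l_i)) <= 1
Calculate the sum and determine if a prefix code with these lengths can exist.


Sum = 2^(-1) + 2^(-1) + 2^(-3) + 2^(-4) + 2^(-4) + 2^(-4) + 2^(-5) + 2^(-7)
    = 0.5 + 0.5 + 0.125 + 0.0625 + 0.0625 + 0.0625 + 0.03125 + 0.0078125
    = 173/128 = 1.3515625
Since 1.3515625 > 1, Kraft's inequality is NOT satisfied.
A prefix code with these lengths CANNOT exist.

Kraft sum = 1.3515625. Not satisfied.


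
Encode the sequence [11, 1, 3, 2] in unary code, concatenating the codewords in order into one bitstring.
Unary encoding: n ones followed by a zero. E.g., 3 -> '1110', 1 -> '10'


Encode each number as n ones followed by a terminating 0:
  11 -> 111111111110 (12 bits)
  1 -> 10 (2 bits)
  3 -> 1110 (4 bits)
  2 -> 110 (3 bits)
Total length = 12 + 2 + 4 + 3 = 21 bits.

Unary([11, 1, 3, 2]) = 111111111110101110110 (21 bits)


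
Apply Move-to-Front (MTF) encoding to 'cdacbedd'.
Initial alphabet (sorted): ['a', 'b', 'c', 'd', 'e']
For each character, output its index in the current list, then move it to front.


MTF encoding:
'c': index 2 in ['a', 'b', 'c', 'd', 'e'] -> ['c', 'a', 'b', 'd', 'e']
'd': index 3 in ['c', 'a', 'b', 'd', 'e'] -> ['d', 'c', 'a', 'b', 'e']
'a': index 2 in ['d', 'c', 'a', 'b', 'e'] -> ['a', 'd', 'c', 'b', 'e']
'c': index 2 in ['a', 'd', 'c', 'b', 'e'] -> ['c', 'a', 'd', 'b', 'e']
'b': index 3 in ['c', 'a', 'd', 'b', 'e'] -> ['b', 'c', 'a', 'd', 'e']
'e': index 4 in ['b', 'c', 'a', 'd', 'e'] -> ['e', 'b', 'c', 'a', 'd']
'd': index 4 in ['e', 'b', 'c', 'a', 'd'] -> ['d', 'e', 'b', 'c', 'a']
'd': index 0 in ['d', 'e', 'b', 'c', 'a'] -> ['d', 'e', 'b', 'c', 'a']


Output: [2, 3, 2, 2, 3, 4, 4, 0]


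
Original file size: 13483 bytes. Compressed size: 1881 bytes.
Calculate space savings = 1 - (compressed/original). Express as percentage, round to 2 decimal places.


ratio = compressed/original = 1881/13483 = 0.139509
savings = 1 - ratio = 1 - 0.139509 = 0.860491
as a percentage: 0.860491 * 100 = 86.05%

Space savings = 1 - 1881/13483 = 86.05%


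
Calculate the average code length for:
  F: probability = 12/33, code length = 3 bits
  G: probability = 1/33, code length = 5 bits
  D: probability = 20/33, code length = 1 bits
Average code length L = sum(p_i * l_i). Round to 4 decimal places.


Weighted contributions p_i * l_i:
  F: (12/33) * 3 = 36/33
  G: (1/33) * 5 = 5/33
  D: (20/33) * 1 = 20/33
Sum = (36 + 5 + 20)/33 = 61/33

L = 61/33 = 1.8485 bits/symbol


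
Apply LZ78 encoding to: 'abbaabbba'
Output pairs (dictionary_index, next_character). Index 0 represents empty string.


LZ78 encoding steps:
Dictionary: {0: ''}
Step 1: w='' (idx 0), next='a' -> output (0, 'a'), add 'a' as idx 1
Step 2: w='' (idx 0), next='b' -> output (0, 'b'), add 'b' as idx 2
Step 3: w='b' (idx 2), next='a' -> output (2, 'a'), add 'ba' as idx 3
Step 4: w='a' (idx 1), next='b' -> output (1, 'b'), add 'ab' as idx 4
Step 5: w='b' (idx 2), next='b' -> output (2, 'b'), add 'bb' as idx 5
Step 6: w='a' (idx 1), end of input -> output (1, '')


Encoded: [(0, 'a'), (0, 'b'), (2, 'a'), (1, 'b'), (2, 'b'), (1, '')]


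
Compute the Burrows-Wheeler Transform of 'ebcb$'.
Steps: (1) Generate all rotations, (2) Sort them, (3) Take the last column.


Rotations (sorted):
  0: $ebcb -> last char: b
  1: b$ebc -> last char: c
  2: bcb$e -> last char: e
  3: cb$eb -> last char: b
  4: ebcb$ -> last char: $


BWT = bceb$


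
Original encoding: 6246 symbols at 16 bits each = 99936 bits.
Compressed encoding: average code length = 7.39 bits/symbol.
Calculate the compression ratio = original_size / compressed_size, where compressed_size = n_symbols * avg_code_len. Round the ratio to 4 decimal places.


original_size = n_symbols * orig_bits = 6246 * 16 = 99936 bits
compressed_size = n_symbols * avg_code_len = 6246 * 7.39 = 46157.94 bits
ratio = original_size / compressed_size = 99936 / 46157.94 = 2.1651

Compression ratio = 2.1651


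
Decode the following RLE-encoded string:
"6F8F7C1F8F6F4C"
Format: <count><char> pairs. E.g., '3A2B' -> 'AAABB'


Expanding each <count><char> pair:
  6F -> 'FFFFFF'
  8F -> 'FFFFFFFF'
  7C -> 'CCCCCCC'
  1F -> 'F'
  8F -> 'FFFFFFFF'
  6F -> 'FFFFFF'
  4C -> 'CCCC'

Decoded = FFFFFFFFFFFFFFCCCCCCCFFFFFFFFFFFFFFFCCCC


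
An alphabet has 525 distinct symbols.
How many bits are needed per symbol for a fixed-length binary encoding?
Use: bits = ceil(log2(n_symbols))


log2(525) = 9.0362
Bracket: 2^9 = 512 < 525 <= 2^10 = 1024
So ceil(log2(525)) = 10

bits = ceil(log2(525)) = ceil(9.0362) = 10 bits


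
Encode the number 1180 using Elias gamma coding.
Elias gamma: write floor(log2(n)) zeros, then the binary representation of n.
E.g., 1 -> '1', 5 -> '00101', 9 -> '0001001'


num_bits = floor(log2(1180)) + 1 = 11
leading_zeros = num_bits - 1 = 10
binary(1180) = 10010011100

Elias gamma(1180) = '0000000000' + '10010011100' = 000000000010010011100 (21 bits)


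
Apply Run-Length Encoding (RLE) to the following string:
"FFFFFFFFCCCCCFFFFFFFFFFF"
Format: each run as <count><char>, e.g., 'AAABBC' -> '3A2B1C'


Scanning runs left to right:
  i=0: run of 'F' x 8 -> '8F'
  i=8: run of 'C' x 5 -> '5C'
  i=13: run of 'F' x 11 -> '11F'

RLE = 8F5C11F


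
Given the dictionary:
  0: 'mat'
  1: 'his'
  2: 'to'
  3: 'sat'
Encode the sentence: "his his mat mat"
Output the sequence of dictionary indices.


Look up each word in the dictionary:
  'his' -> 1
  'his' -> 1
  'mat' -> 0
  'mat' -> 0

Encoded: [1, 1, 0, 0]


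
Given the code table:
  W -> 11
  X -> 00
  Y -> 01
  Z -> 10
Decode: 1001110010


Decoding:
10 -> Z
01 -> Y
11 -> W
00 -> X
10 -> Z


Result: ZYWXZ


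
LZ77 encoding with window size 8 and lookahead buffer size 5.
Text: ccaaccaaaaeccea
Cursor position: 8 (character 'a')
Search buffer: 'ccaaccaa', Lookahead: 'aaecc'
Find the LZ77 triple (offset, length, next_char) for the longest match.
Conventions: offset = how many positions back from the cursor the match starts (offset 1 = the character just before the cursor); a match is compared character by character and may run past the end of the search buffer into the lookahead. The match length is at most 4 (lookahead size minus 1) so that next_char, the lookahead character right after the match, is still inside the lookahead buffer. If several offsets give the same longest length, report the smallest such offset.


Try each offset into the search buffer:
  offset=1 (pos 7, char 'a'): match length 2
  offset=2 (pos 6, char 'a'): match length 2
  offset=3 (pos 5, char 'c'): match length 0
  offset=4 (pos 4, char 'c'): match length 0
  offset=5 (pos 3, char 'a'): match length 1
  offset=6 (pos 2, char 'a'): match length 2
  offset=7 (pos 1, char 'c'): match length 0
  offset=8 (pos 0, char 'c'): match length 0
Longest match has length 2, found at offsets 1, 2, 6; take the smallest, offset 1.
next_char = character at position 8 + 2 = 10 -> 'e'

Best match: offset=1, length=2 (matching 'aa' starting at position 7)
LZ77 triple: (1, 2, 'e')


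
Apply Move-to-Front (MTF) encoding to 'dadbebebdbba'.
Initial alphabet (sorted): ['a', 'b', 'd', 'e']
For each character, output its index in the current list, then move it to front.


MTF encoding:
'd': index 2 in ['a', 'b', 'd', 'e'] -> ['d', 'a', 'b', 'e']
'a': index 1 in ['d', 'a', 'b', 'e'] -> ['a', 'd', 'b', 'e']
'd': index 1 in ['a', 'd', 'b', 'e'] -> ['d', 'a', 'b', 'e']
'b': index 2 in ['d', 'a', 'b', 'e'] -> ['b', 'd', 'a', 'e']
'e': index 3 in ['b', 'd', 'a', 'e'] -> ['e', 'b', 'd', 'a']
'b': index 1 in ['e', 'b', 'd', 'a'] -> ['b', 'e', 'd', 'a']
'e': index 1 in ['b', 'e', 'd', 'a'] -> ['e', 'b', 'd', 'a']
'b': index 1 in ['e', 'b', 'd', 'a'] -> ['b', 'e', 'd', 'a']
'd': index 2 in ['b', 'e', 'd', 'a'] -> ['d', 'b', 'e', 'a']
'b': index 1 in ['d', 'b', 'e', 'a'] -> ['b', 'd', 'e', 'a']
'b': index 0 in ['b', 'd', 'e', 'a'] -> ['b', 'd', 'e', 'a']
'a': index 3 in ['b', 'd', 'e', 'a'] -> ['a', 'b', 'd', 'e']


Output: [2, 1, 1, 2, 3, 1, 1, 1, 2, 1, 0, 3]


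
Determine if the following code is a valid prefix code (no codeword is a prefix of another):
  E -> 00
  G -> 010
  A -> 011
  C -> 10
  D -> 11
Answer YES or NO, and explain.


Checking each pair (does one codeword prefix another?):
  E='00' vs G='010': no prefix
  E='00' vs A='011': no prefix
  E='00' vs C='10': no prefix
  E='00' vs D='11': no prefix
  G='010' vs E='00': no prefix
  G='010' vs A='011': no prefix
  G='010' vs C='10': no prefix
  G='010' vs D='11': no prefix
  A='011' vs E='00': no prefix
  A='011' vs G='010': no prefix
  A='011' vs C='10': no prefix
  A='011' vs D='11': no prefix
  C='10' vs E='00': no prefix
  C='10' vs G='010': no prefix
  C='10' vs A='011': no prefix
  C='10' vs D='11': no prefix
  D='11' vs E='00': no prefix
  D='11' vs G='010': no prefix
  D='11' vs A='011': no prefix
  D='11' vs C='10': no prefix
No violation found over all pairs.

YES -- this is a valid prefix code. No codeword is a prefix of any other codeword.


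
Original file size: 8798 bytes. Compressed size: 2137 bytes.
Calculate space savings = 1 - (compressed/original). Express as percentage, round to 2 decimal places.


ratio = compressed/original = 2137/8798 = 0.242896
savings = 1 - ratio = 1 - 0.242896 = 0.757104
as a percentage: 0.757104 * 100 = 75.71%

Space savings = 1 - 2137/8798 = 75.71%


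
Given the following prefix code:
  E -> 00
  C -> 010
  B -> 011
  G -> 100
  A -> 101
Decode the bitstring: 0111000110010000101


Decoding step by step:
Bits 011 -> B
Bits 100 -> G
Bits 011 -> B
Bits 00 -> E
Bits 100 -> G
Bits 00 -> E
Bits 101 -> A


Decoded message: BGBEGEA


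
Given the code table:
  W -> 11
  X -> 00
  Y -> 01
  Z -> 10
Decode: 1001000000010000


Decoding:
10 -> Z
01 -> Y
00 -> X
00 -> X
00 -> X
01 -> Y
00 -> X
00 -> X


Result: ZYXXXYXX


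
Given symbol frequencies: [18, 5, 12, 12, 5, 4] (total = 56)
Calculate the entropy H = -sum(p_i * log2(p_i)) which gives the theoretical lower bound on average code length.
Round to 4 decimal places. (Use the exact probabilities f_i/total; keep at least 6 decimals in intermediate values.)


Per-symbol terms -p_i * log2(p_i) with p_i = f_i/56:
  p = 18/56 = 0.321429: log2(p) = -1.637430, -p*log2(p) = 0.526317
  p = 5/56 = 0.089286: log2(p) = -3.485427, -p*log2(p) = 0.311199
  p = 12/56 = 0.214286: log2(p) = -2.222392, -p*log2(p) = 0.476227
  p = 12/56 = 0.214286: log2(p) = -2.222392, -p*log2(p) = 0.476227
  p = 5/56 = 0.089286: log2(p) = -3.485427, -p*log2(p) = 0.311199
  p = 4/56 = 0.071429: log2(p) = -3.807355, -p*log2(p) = 0.271954
H = 0.526317 + 0.311199 + 0.476227 + 0.476227 + 0.311199 + 0.271954 = 2.373123

H = 2.3731 bits/symbol


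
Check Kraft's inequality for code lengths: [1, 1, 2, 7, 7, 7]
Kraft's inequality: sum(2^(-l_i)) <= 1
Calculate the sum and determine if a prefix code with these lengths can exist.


Sum = 2^(-1) + 2^(-1) + 2^(-2) + 2^(-7) + 2^(-7) + 2^(-7)
    = 0.5 + 0.5 + 0.25 + 0.0078125 + 0.0078125 + 0.0078125
    = 163/128 = 1.2734375
Since 1.2734375 > 1, Kraft's inequality is NOT satisfied.
A prefix code with these lengths CANNOT exist.

Kraft sum = 1.2734375. Not satisfied.


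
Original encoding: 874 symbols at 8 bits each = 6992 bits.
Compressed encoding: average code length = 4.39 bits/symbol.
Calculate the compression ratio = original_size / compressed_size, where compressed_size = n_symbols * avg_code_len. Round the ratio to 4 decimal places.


original_size = n_symbols * orig_bits = 874 * 8 = 6992 bits
compressed_size = n_symbols * avg_code_len = 874 * 4.39 = 3836.86 bits
ratio = original_size / compressed_size = 6992 / 3836.86 = 1.8223

Compression ratio = 1.8223


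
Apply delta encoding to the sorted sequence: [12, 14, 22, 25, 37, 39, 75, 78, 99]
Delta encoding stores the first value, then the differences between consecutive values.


First value: 12
Deltas:
  14 - 12 = 2
  22 - 14 = 8
  25 - 22 = 3
  37 - 25 = 12
  39 - 37 = 2
  75 - 39 = 36
  78 - 75 = 3
  99 - 78 = 21


Delta encoded: [12, 2, 8, 3, 12, 2, 36, 3, 21]


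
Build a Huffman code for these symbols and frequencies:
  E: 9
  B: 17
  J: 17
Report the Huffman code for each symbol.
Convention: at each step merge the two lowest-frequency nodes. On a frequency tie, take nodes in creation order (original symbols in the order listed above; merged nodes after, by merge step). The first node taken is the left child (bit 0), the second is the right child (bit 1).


Huffman tree construction:
Step 1: Merge E(9) + B(17) = 26
Step 2: Merge J(17) + (E+B)(26) = 43
Read each symbol's code off the tree from the root (left child = 0, right child = 1).

Codes:
  E: 10 (length 2)
  B: 11 (length 2)
  J: 0 (length 1)
Average code length: 69/43 = 1.6047 bits/symbol


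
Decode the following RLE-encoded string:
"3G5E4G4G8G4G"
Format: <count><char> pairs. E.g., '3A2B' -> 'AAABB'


Expanding each <count><char> pair:
  3G -> 'GGG'
  5E -> 'EEEEE'
  4G -> 'GGGG'
  4G -> 'GGGG'
  8G -> 'GGGGGGGG'
  4G -> 'GGGG'

Decoded = GGGEEEEEGGGGGGGGGGGGGGGGGGGG


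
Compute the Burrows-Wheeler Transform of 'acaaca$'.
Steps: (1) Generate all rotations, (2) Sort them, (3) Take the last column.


Rotations (sorted):
  0: $acaaca -> last char: a
  1: a$acaac -> last char: c
  2: aaca$ac -> last char: c
  3: aca$aca -> last char: a
  4: acaaca$ -> last char: $
  5: ca$acaa -> last char: a
  6: caaca$a -> last char: a


BWT = acca$aa


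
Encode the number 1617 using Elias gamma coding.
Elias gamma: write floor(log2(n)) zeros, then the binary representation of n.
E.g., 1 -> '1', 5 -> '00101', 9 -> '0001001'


num_bits = floor(log2(1617)) + 1 = 11
leading_zeros = num_bits - 1 = 10
binary(1617) = 11001010001

Elias gamma(1617) = '0000000000' + '11001010001' = 000000000011001010001 (21 bits)


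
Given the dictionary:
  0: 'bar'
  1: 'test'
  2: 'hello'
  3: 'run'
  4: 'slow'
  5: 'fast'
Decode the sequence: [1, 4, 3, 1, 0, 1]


Look up each index in the dictionary:
  1 -> 'test'
  4 -> 'slow'
  3 -> 'run'
  1 -> 'test'
  0 -> 'bar'
  1 -> 'test'

Decoded: "test slow run test bar test"


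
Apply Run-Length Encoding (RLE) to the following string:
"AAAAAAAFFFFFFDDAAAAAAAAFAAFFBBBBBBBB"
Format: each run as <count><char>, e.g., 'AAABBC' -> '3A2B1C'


Scanning runs left to right:
  i=0: run of 'A' x 7 -> '7A'
  i=7: run of 'F' x 6 -> '6F'
  i=13: run of 'D' x 2 -> '2D'
  i=15: run of 'A' x 8 -> '8A'
  i=23: run of 'F' x 1 -> '1F'
  i=24: run of 'A' x 2 -> '2A'
  i=26: run of 'F' x 2 -> '2F'
  i=28: run of 'B' x 8 -> '8B'

RLE = 7A6F2D8A1F2A2F8B


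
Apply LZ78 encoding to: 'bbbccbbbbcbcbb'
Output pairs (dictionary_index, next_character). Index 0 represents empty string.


LZ78 encoding steps:
Dictionary: {0: ''}
Step 1: w='' (idx 0), next='b' -> output (0, 'b'), add 'b' as idx 1
Step 2: w='b' (idx 1), next='b' -> output (1, 'b'), add 'bb' as idx 2
Step 3: w='' (idx 0), next='c' -> output (0, 'c'), add 'c' as idx 3
Step 4: w='c' (idx 3), next='b' -> output (3, 'b'), add 'cb' as idx 4
Step 5: w='bb' (idx 2), next='b' -> output (2, 'b'), add 'bbb' as idx 5
Step 6: w='cb' (idx 4), next='c' -> output (4, 'c'), add 'cbc' as idx 6
Step 7: w='bb' (idx 2), end of input -> output (2, '')


Encoded: [(0, 'b'), (1, 'b'), (0, 'c'), (3, 'b'), (2, 'b'), (4, 'c'), (2, '')]


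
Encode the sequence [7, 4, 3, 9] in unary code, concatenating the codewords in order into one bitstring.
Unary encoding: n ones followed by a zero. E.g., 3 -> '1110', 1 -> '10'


Encode each number as n ones followed by a terminating 0:
  7 -> 11111110 (8 bits)
  4 -> 11110 (5 bits)
  3 -> 1110 (4 bits)
  9 -> 1111111110 (10 bits)
Total length = 8 + 5 + 4 + 10 = 27 bits.

Unary([7, 4, 3, 9]) = 111111101111011101111111110 (27 bits)


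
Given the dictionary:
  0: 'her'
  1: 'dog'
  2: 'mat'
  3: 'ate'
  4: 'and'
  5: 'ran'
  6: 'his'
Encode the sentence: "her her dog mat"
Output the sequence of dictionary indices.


Look up each word in the dictionary:
  'her' -> 0
  'her' -> 0
  'dog' -> 1
  'mat' -> 2

Encoded: [0, 0, 1, 2]


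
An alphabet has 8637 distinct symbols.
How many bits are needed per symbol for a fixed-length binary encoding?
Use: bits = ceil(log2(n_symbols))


log2(8637) = 13.0763
Bracket: 2^13 = 8192 < 8637 <= 2^14 = 16384
So ceil(log2(8637)) = 14

bits = ceil(log2(8637)) = ceil(13.0763) = 14 bits


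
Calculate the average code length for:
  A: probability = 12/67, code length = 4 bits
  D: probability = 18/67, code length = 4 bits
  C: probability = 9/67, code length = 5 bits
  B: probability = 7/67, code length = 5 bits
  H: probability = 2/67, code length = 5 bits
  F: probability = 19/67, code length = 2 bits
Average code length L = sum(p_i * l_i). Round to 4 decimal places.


Weighted contributions p_i * l_i:
  A: (12/67) * 4 = 48/67
  D: (18/67) * 4 = 72/67
  C: (9/67) * 5 = 45/67
  B: (7/67) * 5 = 35/67
  H: (2/67) * 5 = 10/67
  F: (19/67) * 2 = 38/67
Sum = (48 + 72 + 45 + 35 + 10 + 38)/67 = 248/67

L = 248/67 = 3.7015 bits/symbol


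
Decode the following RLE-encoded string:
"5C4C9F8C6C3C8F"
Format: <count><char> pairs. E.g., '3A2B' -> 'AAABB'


Expanding each <count><char> pair:
  5C -> 'CCCCC'
  4C -> 'CCCC'
  9F -> 'FFFFFFFFF'
  8C -> 'CCCCCCCC'
  6C -> 'CCCCCC'
  3C -> 'CCC'
  8F -> 'FFFFFFFF'

Decoded = CCCCCCCCCFFFFFFFFFCCCCCCCCCCCCCCCCCFFFFFFFF


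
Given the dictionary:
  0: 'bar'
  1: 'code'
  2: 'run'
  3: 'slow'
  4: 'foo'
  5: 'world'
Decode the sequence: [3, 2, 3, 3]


Look up each index in the dictionary:
  3 -> 'slow'
  2 -> 'run'
  3 -> 'slow'
  3 -> 'slow'

Decoded: "slow run slow slow"


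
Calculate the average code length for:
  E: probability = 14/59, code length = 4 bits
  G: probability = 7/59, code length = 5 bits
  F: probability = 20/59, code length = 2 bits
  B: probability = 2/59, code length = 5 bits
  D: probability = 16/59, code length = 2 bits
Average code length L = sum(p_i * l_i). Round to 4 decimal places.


Weighted contributions p_i * l_i:
  E: (14/59) * 4 = 56/59
  G: (7/59) * 5 = 35/59
  F: (20/59) * 2 = 40/59
  B: (2/59) * 5 = 10/59
  D: (16/59) * 2 = 32/59
Sum = (56 + 35 + 40 + 10 + 32)/59 = 173/59

L = 173/59 = 2.9322 bits/symbol


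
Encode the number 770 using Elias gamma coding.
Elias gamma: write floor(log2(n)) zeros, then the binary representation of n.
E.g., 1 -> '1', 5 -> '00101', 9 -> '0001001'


num_bits = floor(log2(770)) + 1 = 10
leading_zeros = num_bits - 1 = 9
binary(770) = 1100000010

Elias gamma(770) = '000000000' + '1100000010' = 0000000001100000010 (19 bits)


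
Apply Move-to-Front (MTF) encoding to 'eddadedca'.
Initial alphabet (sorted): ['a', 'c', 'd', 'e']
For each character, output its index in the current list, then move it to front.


MTF encoding:
'e': index 3 in ['a', 'c', 'd', 'e'] -> ['e', 'a', 'c', 'd']
'd': index 3 in ['e', 'a', 'c', 'd'] -> ['d', 'e', 'a', 'c']
'd': index 0 in ['d', 'e', 'a', 'c'] -> ['d', 'e', 'a', 'c']
'a': index 2 in ['d', 'e', 'a', 'c'] -> ['a', 'd', 'e', 'c']
'd': index 1 in ['a', 'd', 'e', 'c'] -> ['d', 'a', 'e', 'c']
'e': index 2 in ['d', 'a', 'e', 'c'] -> ['e', 'd', 'a', 'c']
'd': index 1 in ['e', 'd', 'a', 'c'] -> ['d', 'e', 'a', 'c']
'c': index 3 in ['d', 'e', 'a', 'c'] -> ['c', 'd', 'e', 'a']
'a': index 3 in ['c', 'd', 'e', 'a'] -> ['a', 'c', 'd', 'e']


Output: [3, 3, 0, 2, 1, 2, 1, 3, 3]


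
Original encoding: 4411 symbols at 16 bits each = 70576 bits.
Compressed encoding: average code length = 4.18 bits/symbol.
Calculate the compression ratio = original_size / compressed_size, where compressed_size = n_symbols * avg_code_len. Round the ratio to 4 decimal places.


original_size = n_symbols * orig_bits = 4411 * 16 = 70576 bits
compressed_size = n_symbols * avg_code_len = 4411 * 4.18 = 18437.98 bits
ratio = original_size / compressed_size = 70576 / 18437.98 = 3.8278

Compression ratio = 3.8278


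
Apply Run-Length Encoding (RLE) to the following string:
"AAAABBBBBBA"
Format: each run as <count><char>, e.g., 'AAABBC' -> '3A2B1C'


Scanning runs left to right:
  i=0: run of 'A' x 4 -> '4A'
  i=4: run of 'B' x 6 -> '6B'
  i=10: run of 'A' x 1 -> '1A'

RLE = 4A6B1A


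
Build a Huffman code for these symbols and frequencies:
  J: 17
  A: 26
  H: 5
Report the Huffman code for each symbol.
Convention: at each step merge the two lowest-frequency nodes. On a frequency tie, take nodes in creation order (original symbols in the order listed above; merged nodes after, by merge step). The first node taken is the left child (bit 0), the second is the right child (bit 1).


Huffman tree construction:
Step 1: Merge H(5) + J(17) = 22
Step 2: Merge (H+J)(22) + A(26) = 48
Read each symbol's code off the tree from the root (left child = 0, right child = 1).

Codes:
  J: 01 (length 2)
  A: 1 (length 1)
  H: 00 (length 2)
Average code length: 70/48 = 1.4583 bits/symbol


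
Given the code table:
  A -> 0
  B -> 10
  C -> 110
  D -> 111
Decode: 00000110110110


Decoding:
0 -> A
0 -> A
0 -> A
0 -> A
0 -> A
110 -> C
110 -> C
110 -> C


Result: AAAAACCC


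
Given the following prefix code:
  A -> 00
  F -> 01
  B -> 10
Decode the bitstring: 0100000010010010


Decoding step by step:
Bits 01 -> F
Bits 00 -> A
Bits 00 -> A
Bits 00 -> A
Bits 10 -> B
Bits 01 -> F
Bits 00 -> A
Bits 10 -> B


Decoded message: FAAABFAB


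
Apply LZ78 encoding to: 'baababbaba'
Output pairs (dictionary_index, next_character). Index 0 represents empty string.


LZ78 encoding steps:
Dictionary: {0: ''}
Step 1: w='' (idx 0), next='b' -> output (0, 'b'), add 'b' as idx 1
Step 2: w='' (idx 0), next='a' -> output (0, 'a'), add 'a' as idx 2
Step 3: w='a' (idx 2), next='b' -> output (2, 'b'), add 'ab' as idx 3
Step 4: w='ab' (idx 3), next='b' -> output (3, 'b'), add 'abb' as idx 4
Step 5: w='ab' (idx 3), next='a' -> output (3, 'a'), add 'aba' as idx 5


Encoded: [(0, 'b'), (0, 'a'), (2, 'b'), (3, 'b'), (3, 'a')]


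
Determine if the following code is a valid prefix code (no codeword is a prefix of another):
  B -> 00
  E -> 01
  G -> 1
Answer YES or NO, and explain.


Checking each pair (does one codeword prefix another?):
  B='00' vs E='01': no prefix
  B='00' vs G='1': no prefix
  E='01' vs B='00': no prefix
  E='01' vs G='1': no prefix
  G='1' vs B='00': no prefix
  G='1' vs E='01': no prefix
No violation found over all pairs.

YES -- this is a valid prefix code. No codeword is a prefix of any other codeword.


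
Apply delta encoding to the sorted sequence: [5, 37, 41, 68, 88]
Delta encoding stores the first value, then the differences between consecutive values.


First value: 5
Deltas:
  37 - 5 = 32
  41 - 37 = 4
  68 - 41 = 27
  88 - 68 = 20


Delta encoded: [5, 32, 4, 27, 20]


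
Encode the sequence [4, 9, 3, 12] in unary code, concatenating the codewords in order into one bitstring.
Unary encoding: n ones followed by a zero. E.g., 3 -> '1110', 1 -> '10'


Encode each number as n ones followed by a terminating 0:
  4 -> 11110 (5 bits)
  9 -> 1111111110 (10 bits)
  3 -> 1110 (4 bits)
  12 -> 1111111111110 (13 bits)
Total length = 5 + 10 + 4 + 13 = 32 bits.

Unary([4, 9, 3, 12]) = 11110111111111011101111111111110 (32 bits)


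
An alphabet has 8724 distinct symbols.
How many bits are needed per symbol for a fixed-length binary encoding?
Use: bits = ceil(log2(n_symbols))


log2(8724) = 13.0908
Bracket: 2^13 = 8192 < 8724 <= 2^14 = 16384
So ceil(log2(8724)) = 14

bits = ceil(log2(8724)) = ceil(13.0908) = 14 bits


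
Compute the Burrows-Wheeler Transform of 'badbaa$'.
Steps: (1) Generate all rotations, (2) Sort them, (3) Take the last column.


Rotations (sorted):
  0: $badbaa -> last char: a
  1: a$badba -> last char: a
  2: aa$badb -> last char: b
  3: adbaa$b -> last char: b
  4: baa$bad -> last char: d
  5: badbaa$ -> last char: $
  6: dbaa$ba -> last char: a


BWT = aabbd$a


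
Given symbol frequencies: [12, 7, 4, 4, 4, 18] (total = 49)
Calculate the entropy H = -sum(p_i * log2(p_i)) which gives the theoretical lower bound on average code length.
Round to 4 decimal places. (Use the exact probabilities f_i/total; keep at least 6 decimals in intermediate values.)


Per-symbol terms -p_i * log2(p_i) with p_i = f_i/49:
  p = 12/49 = 0.244898: log2(p) = -2.029747, -p*log2(p) = 0.497081
  p = 7/49 = 0.142857: log2(p) = -2.807355, -p*log2(p) = 0.401051
  p = 4/49 = 0.081633: log2(p) = -3.614710, -p*log2(p) = 0.295078
  p = 4/49 = 0.081633: log2(p) = -3.614710, -p*log2(p) = 0.295078
  p = 4/49 = 0.081633: log2(p) = -3.614710, -p*log2(p) = 0.295078
  p = 18/49 = 0.367347: log2(p) = -1.444785, -p*log2(p) = 0.530737
H = 0.497081 + 0.401051 + 0.295078 + 0.295078 + 0.295078 + 0.530737 = 2.314103

H = 2.3141 bits/symbol


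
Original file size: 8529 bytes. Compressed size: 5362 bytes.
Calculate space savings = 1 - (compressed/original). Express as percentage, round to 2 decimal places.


ratio = compressed/original = 5362/8529 = 0.628679
savings = 1 - ratio = 1 - 0.628679 = 0.371321
as a percentage: 0.371321 * 100 = 37.13%

Space savings = 1 - 5362/8529 = 37.13%


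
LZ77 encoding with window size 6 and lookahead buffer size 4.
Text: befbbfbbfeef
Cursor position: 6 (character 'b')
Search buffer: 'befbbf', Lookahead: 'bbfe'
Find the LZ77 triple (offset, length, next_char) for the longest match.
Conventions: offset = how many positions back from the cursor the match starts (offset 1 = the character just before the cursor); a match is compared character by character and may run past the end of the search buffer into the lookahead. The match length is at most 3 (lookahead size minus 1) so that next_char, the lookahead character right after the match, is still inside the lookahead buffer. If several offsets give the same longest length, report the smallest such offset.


Try each offset into the search buffer:
  offset=1 (pos 5, char 'f'): match length 0
  offset=2 (pos 4, char 'b'): match length 1
  offset=3 (pos 3, char 'b'): match length 3
  offset=4 (pos 2, char 'f'): match length 0
  offset=5 (pos 1, char 'e'): match length 0
  offset=6 (pos 0, char 'b'): match length 1
Longest match has length 3 at offset 3.
next_char = character at position 6 + 3 = 9 -> 'e'

Best match: offset=3, length=3 (matching 'bbf' starting at position 3)
LZ77 triple: (3, 3, 'e')


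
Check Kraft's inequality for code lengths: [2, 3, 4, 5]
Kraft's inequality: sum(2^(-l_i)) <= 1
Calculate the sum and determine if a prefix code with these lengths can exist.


Sum = 2^(-2) + 2^(-3) + 2^(-4) + 2^(-5)
    = 0.25 + 0.125 + 0.0625 + 0.03125
    = 15/32 = 0.46875
Since 0.46875 <= 1, Kraft's inequality IS satisfied.
A prefix code with these lengths CAN exist.

Kraft sum = 0.46875. Satisfied.


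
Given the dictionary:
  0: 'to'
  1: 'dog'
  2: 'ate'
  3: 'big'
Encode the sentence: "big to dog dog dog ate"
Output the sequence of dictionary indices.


Look up each word in the dictionary:
  'big' -> 3
  'to' -> 0
  'dog' -> 1
  'dog' -> 1
  'dog' -> 1
  'ate' -> 2

Encoded: [3, 0, 1, 1, 1, 2]


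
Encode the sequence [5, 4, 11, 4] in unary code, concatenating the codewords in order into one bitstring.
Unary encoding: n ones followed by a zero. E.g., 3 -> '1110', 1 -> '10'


Encode each number as n ones followed by a terminating 0:
  5 -> 111110 (6 bits)
  4 -> 11110 (5 bits)
  11 -> 111111111110 (12 bits)
  4 -> 11110 (5 bits)
Total length = 6 + 5 + 12 + 5 = 28 bits.

Unary([5, 4, 11, 4]) = 1111101111011111111111011110 (28 bits)


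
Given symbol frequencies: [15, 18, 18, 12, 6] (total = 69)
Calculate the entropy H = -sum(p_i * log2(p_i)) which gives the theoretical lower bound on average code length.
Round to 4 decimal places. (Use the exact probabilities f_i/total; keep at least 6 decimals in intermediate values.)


Per-symbol terms -p_i * log2(p_i) with p_i = f_i/69:
  p = 15/69 = 0.217391: log2(p) = -2.201634, -p*log2(p) = 0.478616
  p = 18/69 = 0.260870: log2(p) = -1.938599, -p*log2(p) = 0.505722
  p = 18/69 = 0.260870: log2(p) = -1.938599, -p*log2(p) = 0.505722
  p = 12/69 = 0.173913: log2(p) = -2.523562, -p*log2(p) = 0.438880
  p = 6/69 = 0.086957: log2(p) = -3.523562, -p*log2(p) = 0.306397
H = 0.478616 + 0.505722 + 0.505722 + 0.438880 + 0.306397 = 2.235337

H = 2.2353 bits/symbol
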